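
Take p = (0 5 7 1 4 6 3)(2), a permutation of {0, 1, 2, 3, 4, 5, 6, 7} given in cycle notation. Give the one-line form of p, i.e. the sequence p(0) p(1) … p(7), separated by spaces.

5 4 2 0 6 7 3 1

Each element maps to the next entry in its cycle (wrapping to the front): 0→5, 1→4, 2→2, 3→0, 4→6, 5→7, 6→3, 7→1.
So the one-line form is 5 4 2 0 6 7 3 1.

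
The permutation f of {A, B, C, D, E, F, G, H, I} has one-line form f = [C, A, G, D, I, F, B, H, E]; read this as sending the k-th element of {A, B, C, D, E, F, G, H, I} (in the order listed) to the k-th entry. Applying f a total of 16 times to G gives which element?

Tracing G → B → … returns to G after 4 steps, so G lies in a 4-cycle (A C G B).
Since the cycle has length 4, f^16 acts on it the same as f^0 (16 mod 4 = 0).
So f^16(G) = G.

G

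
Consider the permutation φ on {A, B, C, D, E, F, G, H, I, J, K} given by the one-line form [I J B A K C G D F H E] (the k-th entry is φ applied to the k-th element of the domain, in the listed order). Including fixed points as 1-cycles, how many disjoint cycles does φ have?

The cycle decomposition is (A, I, F, C, B, J, H, D)(E, K)(G), which has 3 cycles (counting 1-cycles).

3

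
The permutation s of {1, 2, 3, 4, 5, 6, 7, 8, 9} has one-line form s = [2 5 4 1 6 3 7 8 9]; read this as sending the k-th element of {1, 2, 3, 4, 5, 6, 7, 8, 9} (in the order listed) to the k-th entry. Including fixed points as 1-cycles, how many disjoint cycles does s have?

4

The cycle decomposition is (1 2 5 6 3 4)(7)(8)(9), which has 4 cycles (counting 1-cycles).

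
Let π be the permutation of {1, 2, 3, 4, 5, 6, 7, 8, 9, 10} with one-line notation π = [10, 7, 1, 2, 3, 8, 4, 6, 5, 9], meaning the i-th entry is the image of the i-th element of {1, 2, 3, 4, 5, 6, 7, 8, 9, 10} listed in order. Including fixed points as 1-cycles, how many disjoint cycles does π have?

The cycle decomposition is (1 10 9 5 3)(2 7 4)(6 8), which has 3 cycles (counting 1-cycles).

3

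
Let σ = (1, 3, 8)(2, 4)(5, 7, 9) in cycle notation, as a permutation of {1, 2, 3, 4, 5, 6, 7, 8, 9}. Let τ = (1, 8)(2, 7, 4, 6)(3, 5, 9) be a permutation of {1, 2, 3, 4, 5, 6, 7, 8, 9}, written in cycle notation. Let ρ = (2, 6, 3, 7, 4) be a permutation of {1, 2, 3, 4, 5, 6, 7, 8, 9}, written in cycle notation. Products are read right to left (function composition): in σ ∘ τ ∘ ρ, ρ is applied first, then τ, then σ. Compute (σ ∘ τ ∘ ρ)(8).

3

(σ ∘ τ ∘ ρ)(8) = σ(τ(ρ(8))). ρ(8) = 8, then τ(8) = 1, then σ(1) = 3, so the result is 3.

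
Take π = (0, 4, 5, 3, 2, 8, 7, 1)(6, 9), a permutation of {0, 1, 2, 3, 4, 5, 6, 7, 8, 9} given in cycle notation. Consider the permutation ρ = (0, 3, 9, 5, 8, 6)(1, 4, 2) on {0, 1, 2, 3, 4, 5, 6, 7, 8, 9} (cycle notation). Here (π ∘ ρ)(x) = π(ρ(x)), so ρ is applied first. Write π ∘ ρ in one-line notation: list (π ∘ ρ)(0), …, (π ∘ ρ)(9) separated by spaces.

2 5 0 6 8 7 4 1 9 3

For each element, apply ρ then π: 0 → 3 → 2; 1 → 4 → 5; 2 → 1 → 0; 3 → 9 → 6; 4 → 2 → 8; 5 → 8 → 7; 6 → 0 → 4; 7 → 7 → 1; 8 → 6 → 9; 9 → 5 → 3.
So π ∘ ρ in one-line form is 2 5 0 6 8 7 4 1 9 3.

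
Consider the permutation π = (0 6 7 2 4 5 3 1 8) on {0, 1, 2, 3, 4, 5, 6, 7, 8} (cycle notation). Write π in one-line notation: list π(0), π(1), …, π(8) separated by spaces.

6 8 4 1 5 3 7 2 0

Reading each image from the cycles: 0→6, 1→8, 2→4, 3→1, 4→5, 5→3, 6→7, 7→2, 8→0.
So the one-line form is 6 8 4 1 5 3 7 2 0.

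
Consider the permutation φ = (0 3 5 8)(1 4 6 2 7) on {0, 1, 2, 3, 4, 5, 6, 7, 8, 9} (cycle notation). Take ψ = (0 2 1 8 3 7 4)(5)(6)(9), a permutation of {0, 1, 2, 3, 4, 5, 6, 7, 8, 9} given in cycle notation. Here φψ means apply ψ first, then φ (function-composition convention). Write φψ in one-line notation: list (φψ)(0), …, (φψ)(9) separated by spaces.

7 0 4 1 3 8 2 6 5 9

For each element, apply ψ then φ: 0 → 2 → 7; 1 → 8 → 0; 2 → 1 → 4; 3 → 7 → 1; 4 → 0 → 3; 5 → 5 → 8; 6 → 6 → 2; 7 → 4 → 6; 8 → 3 → 5; 9 → 9 → 9.
So φψ in one-line form is 7 0 4 1 3 8 2 6 5 9.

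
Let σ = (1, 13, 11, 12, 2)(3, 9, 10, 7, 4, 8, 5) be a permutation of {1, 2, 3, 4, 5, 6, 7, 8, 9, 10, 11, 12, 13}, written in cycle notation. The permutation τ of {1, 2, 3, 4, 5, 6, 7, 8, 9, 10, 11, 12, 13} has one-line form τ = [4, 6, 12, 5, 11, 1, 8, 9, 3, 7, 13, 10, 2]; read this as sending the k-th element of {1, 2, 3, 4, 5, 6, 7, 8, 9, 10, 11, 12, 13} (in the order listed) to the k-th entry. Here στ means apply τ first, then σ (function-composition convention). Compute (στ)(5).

12

τ(5) = 11, then σ(11) = 12; composing gives (στ)(5) = 12.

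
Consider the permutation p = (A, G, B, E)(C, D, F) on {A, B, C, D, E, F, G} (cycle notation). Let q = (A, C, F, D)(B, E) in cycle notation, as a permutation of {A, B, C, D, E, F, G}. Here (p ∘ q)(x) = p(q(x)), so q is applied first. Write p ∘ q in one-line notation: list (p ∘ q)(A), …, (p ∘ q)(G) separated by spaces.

D A C G E F B

(p ∘ q)(x) = p(q(x)). Computing each image: p(q(A)) = p(C) = D, p(q(B)) = p(E) = A, p(q(C)) = p(F) = C, p(q(D)) = p(A) = G, p(q(E)) = p(B) = E, p(q(F)) = p(D) = F, p(q(G)) = p(G) = B.
Hence p ∘ q = [D A C G E F B].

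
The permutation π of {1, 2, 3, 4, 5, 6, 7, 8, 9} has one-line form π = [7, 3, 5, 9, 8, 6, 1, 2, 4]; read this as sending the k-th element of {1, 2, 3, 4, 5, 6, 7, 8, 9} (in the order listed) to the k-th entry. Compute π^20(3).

3

Tracing 3 → 5 → … returns to 3 after 4 steps, so 3 lies in a 4-cycle (2 3 5 8).
Powers repeat with period 4 on this cycle, and 20 mod 4 = 0, so π^20(3) = π^0(3).
So π^20(3) = 3.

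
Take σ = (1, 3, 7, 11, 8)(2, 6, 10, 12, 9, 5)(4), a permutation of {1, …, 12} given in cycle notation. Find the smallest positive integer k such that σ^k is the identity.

30

The cycle type of σ is (6, 5, 1).
Since disjoint cycles commute, ord(σ) = lcm(6, 5) = 30.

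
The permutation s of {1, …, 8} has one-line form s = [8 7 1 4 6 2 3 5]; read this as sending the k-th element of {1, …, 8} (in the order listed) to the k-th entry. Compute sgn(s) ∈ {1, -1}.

1

In disjoint-cycle form the cycle lengths are 7, 1.
A cycle is odd iff its length is even; s has 0 even-length cycles, so sgn(s) = (−1)^0 and s is even.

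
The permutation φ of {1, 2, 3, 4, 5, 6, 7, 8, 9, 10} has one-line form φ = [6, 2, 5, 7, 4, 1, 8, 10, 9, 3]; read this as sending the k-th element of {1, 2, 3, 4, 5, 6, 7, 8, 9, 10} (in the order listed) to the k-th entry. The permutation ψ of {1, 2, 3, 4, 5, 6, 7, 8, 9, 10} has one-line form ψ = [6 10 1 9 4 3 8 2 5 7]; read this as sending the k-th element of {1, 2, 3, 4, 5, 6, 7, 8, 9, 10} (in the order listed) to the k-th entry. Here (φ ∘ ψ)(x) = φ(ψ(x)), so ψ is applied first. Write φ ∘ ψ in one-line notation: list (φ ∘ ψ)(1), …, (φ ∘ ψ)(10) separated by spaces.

(φ ∘ ψ)(x) = φ(ψ(x)). Computing each image: φ(ψ(1)) = φ(6) = 1, φ(ψ(2)) = φ(10) = 3, φ(ψ(3)) = φ(1) = 6, φ(ψ(4)) = φ(9) = 9, φ(ψ(5)) = φ(4) = 7, φ(ψ(6)) = φ(3) = 5, φ(ψ(7)) = φ(8) = 10, φ(ψ(8)) = φ(2) = 2, φ(ψ(9)) = φ(5) = 4, φ(ψ(10)) = φ(7) = 8.
Hence φ ∘ ψ = [1 3 6 9 7 5 10 2 4 8].

1 3 6 9 7 5 10 2 4 8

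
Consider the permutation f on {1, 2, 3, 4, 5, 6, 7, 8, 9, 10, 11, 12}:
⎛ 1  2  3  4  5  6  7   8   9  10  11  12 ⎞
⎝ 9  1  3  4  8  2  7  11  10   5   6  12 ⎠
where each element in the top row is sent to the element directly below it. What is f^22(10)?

1

Tracing 10 → 5 → … returns to 10 after 8 steps, so 10 lies in an 8-cycle (1, 9, 10, 5, 8, 11, 6, 2).
Since the cycle has length 8, f^22 acts on it the same as f^6 (22 mod 8 = 6).
Advancing 6 steps from 10: 10 → 5 → 8 → 11 → 6 → 2 → 1.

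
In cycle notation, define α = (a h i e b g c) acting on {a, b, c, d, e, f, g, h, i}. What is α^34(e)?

i

e lies in the 7-cycle (a h i e b g c).
Since the cycle has length 7, α^34 acts on it the same as α^6 (34 mod 7 = 6).
Stepping 6 places around the cycle: e → b → g → c → a → h → i.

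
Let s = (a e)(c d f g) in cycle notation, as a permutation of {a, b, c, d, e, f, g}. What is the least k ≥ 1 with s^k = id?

4

The disjoint cycles have lengths 4, 2, 1.
Since disjoint cycles commute, ord(s) = lcm(4, 2) = 4.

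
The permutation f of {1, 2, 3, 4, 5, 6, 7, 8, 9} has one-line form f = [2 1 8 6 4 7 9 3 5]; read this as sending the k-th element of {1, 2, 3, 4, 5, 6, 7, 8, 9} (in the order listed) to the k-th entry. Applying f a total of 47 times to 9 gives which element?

Tracing 9 → 5 → … returns to 9 after 5 steps, so 9 lies in a 5-cycle (4, 6, 7, 9, 5).
On a 5-cycle, f^5 is the identity, so f^47 = f^2 there (47 ≡ 2 mod 5).
Stepping 2 places around the cycle: 9 → 5 → 4.

4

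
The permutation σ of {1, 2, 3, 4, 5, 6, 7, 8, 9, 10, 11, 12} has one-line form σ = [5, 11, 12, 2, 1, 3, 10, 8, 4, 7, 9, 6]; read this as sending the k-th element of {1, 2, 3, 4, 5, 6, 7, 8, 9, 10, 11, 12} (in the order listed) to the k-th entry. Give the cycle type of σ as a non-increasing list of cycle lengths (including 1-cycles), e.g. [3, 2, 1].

The disjoint cycles are (1 5)(2 11 9 4)(3 12 6)(7 10)(8), with lengths 4, 3, 2, 2, 1 in non-increasing order.

[4, 3, 2, 2, 1]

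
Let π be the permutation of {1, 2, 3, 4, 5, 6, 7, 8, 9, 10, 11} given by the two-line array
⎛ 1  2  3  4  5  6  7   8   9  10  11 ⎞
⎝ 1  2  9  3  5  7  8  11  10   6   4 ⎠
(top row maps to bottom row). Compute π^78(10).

Tracing 10 → 6 → … returns to 10 after 8 steps, so 10 lies in an 8-cycle (3 9 10 6 7 8 11 4).
Since the cycle has length 8, π^78 acts on it the same as π^6 (78 mod 8 = 6).
Advancing 6 steps from 10: 10 → 6 → 7 → 8 → 11 → 4 → 3.

3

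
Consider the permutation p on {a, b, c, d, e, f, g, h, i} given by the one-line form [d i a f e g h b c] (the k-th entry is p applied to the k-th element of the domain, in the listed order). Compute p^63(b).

Tracing b → i → … returns to b after 8 steps, so b lies in an 8-cycle (a, d, f, g, h, b, i, c).
On an 8-cycle, p^8 is the identity, so p^63 = p^7 there (63 ≡ 7 mod 8).
Advancing 7 steps from b: b → i → c → a → d → f → g → h.

h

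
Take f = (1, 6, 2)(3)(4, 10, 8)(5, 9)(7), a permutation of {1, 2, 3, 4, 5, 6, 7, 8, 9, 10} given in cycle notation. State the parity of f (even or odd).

The cycle lengths are 3, 3, 2, 1, 1.
A cycle is odd iff its length is even; f has 1 even-length cycle, so sgn(f) = (−1)^1 and f is odd.

odd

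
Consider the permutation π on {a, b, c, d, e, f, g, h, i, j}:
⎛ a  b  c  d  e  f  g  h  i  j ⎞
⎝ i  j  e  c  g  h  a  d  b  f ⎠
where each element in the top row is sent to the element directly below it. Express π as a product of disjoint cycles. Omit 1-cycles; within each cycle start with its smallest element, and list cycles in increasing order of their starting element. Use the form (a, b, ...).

Start at a and follow images: a → i → b → j → f → h → d → c → e → g → a, giving the cycle (a, i, b, j, f, h, d, c, e, g).
Repeating from the next unused element and collecting all non-trivial cycles gives (a, i, b, j, f, h, d, c, e, g).

(a, i, b, j, f, h, d, c, e, g)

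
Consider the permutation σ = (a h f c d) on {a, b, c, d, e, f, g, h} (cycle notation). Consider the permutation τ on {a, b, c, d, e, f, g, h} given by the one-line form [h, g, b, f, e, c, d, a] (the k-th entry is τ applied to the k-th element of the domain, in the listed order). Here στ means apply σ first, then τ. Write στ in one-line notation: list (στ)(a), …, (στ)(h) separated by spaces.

Chase each element through σ then τ: a → h → a; b → b → g; c → d → f; d → a → h; e → e → e; f → c → b; g → g → d; h → f → c.
So στ in one-line form is a g f h e b d c.

a g f h e b d c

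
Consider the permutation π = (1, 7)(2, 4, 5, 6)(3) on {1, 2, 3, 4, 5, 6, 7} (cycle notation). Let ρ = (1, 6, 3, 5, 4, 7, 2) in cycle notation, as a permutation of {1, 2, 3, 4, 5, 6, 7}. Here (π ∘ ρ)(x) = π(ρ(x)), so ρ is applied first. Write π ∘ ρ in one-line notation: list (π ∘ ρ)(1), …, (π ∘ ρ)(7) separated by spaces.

(π ∘ ρ)(x) = π(ρ(x)). Computing each image: π(ρ(1)) = π(6) = 2, π(ρ(2)) = π(1) = 7, π(ρ(3)) = π(5) = 6, π(ρ(4)) = π(7) = 1, π(ρ(5)) = π(4) = 5, π(ρ(6)) = π(3) = 3, π(ρ(7)) = π(2) = 4.
Hence π ∘ ρ = [2 7 6 1 5 3 4].

2 7 6 1 5 3 4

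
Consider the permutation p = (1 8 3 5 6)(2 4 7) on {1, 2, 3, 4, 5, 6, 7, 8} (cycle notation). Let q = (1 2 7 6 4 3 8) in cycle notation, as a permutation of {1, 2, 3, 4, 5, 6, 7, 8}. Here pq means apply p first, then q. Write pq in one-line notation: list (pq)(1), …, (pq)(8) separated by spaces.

(pq)(x) = q(p(x)). Computing each image: q(p(1)) = q(8) = 1, q(p(2)) = q(4) = 3, q(p(3)) = q(5) = 5, q(p(4)) = q(7) = 6, q(p(5)) = q(6) = 4, q(p(6)) = q(1) = 2, q(p(7)) = q(2) = 7, q(p(8)) = q(3) = 8.
Hence pq = [1 3 5 6 4 2 7 8].

1 3 5 6 4 2 7 8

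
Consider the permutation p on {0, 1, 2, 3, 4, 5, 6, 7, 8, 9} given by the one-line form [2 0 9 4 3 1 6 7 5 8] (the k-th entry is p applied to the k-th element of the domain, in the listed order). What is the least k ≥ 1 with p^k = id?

6

Decomposing into disjoint cycles gives cycle lengths 6, 2, 1, 1.
The order is lcm(6, 2) = 6.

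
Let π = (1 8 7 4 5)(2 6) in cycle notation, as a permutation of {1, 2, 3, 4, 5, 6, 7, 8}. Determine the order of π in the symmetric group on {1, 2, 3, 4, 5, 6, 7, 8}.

10

The cycle type of π is (5, 2, 1).
The order is lcm(5, 2) = 10.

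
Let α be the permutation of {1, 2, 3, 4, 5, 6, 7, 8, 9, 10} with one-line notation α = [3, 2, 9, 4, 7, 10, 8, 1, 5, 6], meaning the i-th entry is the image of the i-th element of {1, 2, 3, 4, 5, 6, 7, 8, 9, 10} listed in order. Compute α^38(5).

8

Tracing 5 → 7 → … returns to 5 after 6 steps, so 5 lies in a 6-cycle (1, 3, 9, 5, 7, 8).
Powers repeat with period 6 on this cycle, and 38 mod 6 = 2, so α^38(5) = α^2(5).
Stepping 2 places around the cycle: 5 → 7 → 8.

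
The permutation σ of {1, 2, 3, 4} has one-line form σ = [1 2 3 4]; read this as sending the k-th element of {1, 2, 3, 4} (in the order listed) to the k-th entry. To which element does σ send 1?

1 is element number 1 of the domain, and entry number 1 of the one-line form is 1, so σ(1) = 1.

1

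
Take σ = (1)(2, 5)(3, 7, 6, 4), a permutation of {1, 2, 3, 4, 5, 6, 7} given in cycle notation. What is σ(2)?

5

In the cycle (2, 5), 2 is followed by 5, so σ(2) = 5.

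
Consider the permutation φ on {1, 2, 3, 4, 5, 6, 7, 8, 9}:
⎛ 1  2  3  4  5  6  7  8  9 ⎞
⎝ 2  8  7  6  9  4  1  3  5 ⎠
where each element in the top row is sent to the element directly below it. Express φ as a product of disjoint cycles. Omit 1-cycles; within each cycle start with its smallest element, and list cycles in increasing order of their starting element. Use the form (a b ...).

From 1: 1 → 2 → 8 → 3 → 7 → 1, closing the cycle (1 2 8 3 7).
Continuing from each remaining unvisited element yields (1 2 8 3 7)(4 6)(5 9).

(1 2 8 3 7)(4 6)(5 9)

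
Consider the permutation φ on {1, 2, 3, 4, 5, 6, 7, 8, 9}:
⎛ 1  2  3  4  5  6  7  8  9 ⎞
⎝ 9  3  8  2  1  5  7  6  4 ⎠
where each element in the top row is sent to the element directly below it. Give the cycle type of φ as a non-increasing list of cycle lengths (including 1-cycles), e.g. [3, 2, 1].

[8, 1]

The disjoint cycles are (1, 9, 4, 2, 3, 8, 6, 5)(7), with lengths 8, 1 in non-increasing order.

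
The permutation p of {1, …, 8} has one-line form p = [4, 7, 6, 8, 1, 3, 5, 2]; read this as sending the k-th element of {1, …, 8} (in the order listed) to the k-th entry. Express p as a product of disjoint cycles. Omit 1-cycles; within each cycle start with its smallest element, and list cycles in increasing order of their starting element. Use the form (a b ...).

(1 4 8 2 7 5)(3 6)

Iterating p from 1 gives 1 → 4 → 8 → 2 → 7 → 5 → 1; that is the 6-cycle (1 4 8 2 7 5).
Repeating from the next unused element and collecting all non-trivial cycles gives (1 4 8 2 7 5)(3 6).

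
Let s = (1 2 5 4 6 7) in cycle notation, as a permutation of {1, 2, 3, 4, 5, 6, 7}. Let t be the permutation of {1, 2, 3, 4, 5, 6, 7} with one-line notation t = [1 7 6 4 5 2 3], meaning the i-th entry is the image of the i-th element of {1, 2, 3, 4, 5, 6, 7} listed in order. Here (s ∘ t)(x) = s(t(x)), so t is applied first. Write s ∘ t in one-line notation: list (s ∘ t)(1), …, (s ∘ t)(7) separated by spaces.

2 1 7 6 4 5 3

Chase each element through t then s: 1 → 1 → 2; 2 → 7 → 1; 3 → 6 → 7; 4 → 4 → 6; 5 → 5 → 4; 6 → 2 → 5; 7 → 3 → 3.
So s ∘ t in one-line form is 2 1 7 6 4 5 3.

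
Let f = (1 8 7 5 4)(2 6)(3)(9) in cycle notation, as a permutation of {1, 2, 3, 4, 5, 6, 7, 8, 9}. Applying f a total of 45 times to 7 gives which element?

7

7 lies in the 5-cycle (1 8 7 5 4).
On a 5-cycle, f^5 is the identity, so f^45 = f^0 there (45 ≡ 0 mod 5).
So f^45(7) = 7.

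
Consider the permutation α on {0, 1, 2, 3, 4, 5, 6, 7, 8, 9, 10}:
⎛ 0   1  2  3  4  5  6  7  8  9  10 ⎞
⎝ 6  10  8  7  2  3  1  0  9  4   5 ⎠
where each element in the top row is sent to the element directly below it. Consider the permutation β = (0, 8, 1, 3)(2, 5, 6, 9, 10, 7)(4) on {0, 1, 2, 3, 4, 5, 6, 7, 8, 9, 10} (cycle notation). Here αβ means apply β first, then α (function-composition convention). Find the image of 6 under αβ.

(αβ)(6) = α(β(6)). β(6) = 9, then α(9) = 4. So (αβ)(6) = 4.

4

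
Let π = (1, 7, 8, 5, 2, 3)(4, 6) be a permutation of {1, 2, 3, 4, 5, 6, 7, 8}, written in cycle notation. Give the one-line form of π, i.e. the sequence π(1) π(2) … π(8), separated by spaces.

7 3 1 6 2 4 8 5

Each element maps to the next entry in its cycle (wrapping to the front): 1→7, 2→3, 3→1, 4→6, 5→2, 6→4, 7→8, 8→5.
Listing these in domain order gives 7 3 1 6 2 4 8 5.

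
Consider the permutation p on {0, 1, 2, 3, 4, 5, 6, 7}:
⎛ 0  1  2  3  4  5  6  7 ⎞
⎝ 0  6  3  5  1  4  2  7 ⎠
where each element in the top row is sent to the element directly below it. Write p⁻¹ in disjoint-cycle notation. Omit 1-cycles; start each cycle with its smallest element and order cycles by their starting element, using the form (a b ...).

First write p in disjoint cycles: (1 6 2 3 5 4).
The inverse reverses every cycle; in canonical form, p⁻¹ = (1 4 5 3 2 6).

(1 4 5 3 2 6)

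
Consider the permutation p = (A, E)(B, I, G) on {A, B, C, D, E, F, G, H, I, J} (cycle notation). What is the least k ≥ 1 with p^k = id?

The disjoint cycles have lengths 3, 2, 1, 1, 1, 1, 1.
The order of p is the least common multiple of its cycle lengths: lcm(3, 2) = 6.

6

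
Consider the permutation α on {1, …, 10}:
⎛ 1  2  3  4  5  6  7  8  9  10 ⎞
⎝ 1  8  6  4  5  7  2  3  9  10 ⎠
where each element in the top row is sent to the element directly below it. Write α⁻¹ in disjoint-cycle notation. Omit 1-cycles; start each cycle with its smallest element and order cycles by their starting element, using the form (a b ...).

The cycle decomposition of α is (2 8 3 6 7).
The inverse reverses every cycle; in canonical form, α⁻¹ = (2 7 6 3 8).

(2 7 6 3 8)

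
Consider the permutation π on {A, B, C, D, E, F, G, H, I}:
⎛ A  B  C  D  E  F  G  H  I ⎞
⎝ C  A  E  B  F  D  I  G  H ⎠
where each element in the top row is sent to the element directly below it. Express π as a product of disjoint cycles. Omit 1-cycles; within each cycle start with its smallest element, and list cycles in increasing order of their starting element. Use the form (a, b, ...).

Start at A and follow images: A → C → E → F → D → B → A, giving the cycle (A, C, E, F, D, B).
Repeating from the next unused element and collecting all non-trivial cycles gives (A, C, E, F, D, B)(G, I, H).

(A, C, E, F, D, B)(G, I, H)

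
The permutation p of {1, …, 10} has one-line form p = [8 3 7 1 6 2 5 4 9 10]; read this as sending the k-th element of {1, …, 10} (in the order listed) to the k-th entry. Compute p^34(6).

5

Tracing 6 → 2 → … returns to 6 after 5 steps, so 6 lies in a 5-cycle (2 3 7 5 6).
On a 5-cycle, p^5 is the identity, so p^34 = p^4 there (34 ≡ 4 mod 5).
Advancing 4 steps from 6: 6 → 2 → 3 → 7 → 5.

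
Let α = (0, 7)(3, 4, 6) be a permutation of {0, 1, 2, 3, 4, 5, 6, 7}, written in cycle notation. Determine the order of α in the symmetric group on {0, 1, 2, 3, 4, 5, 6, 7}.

The disjoint cycles have lengths 3, 2, 1, 1, 1.
The order is lcm(3, 2) = 6.

6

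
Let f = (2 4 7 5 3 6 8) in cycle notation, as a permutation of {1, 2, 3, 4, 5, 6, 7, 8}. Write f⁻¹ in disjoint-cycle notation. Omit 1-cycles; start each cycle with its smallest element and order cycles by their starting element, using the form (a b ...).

Inverting a permutation written in cycle notation just reverses the order within every cycle.
After reversing and putting each cycle's least element first, f⁻¹ = (2 8 6 3 5 7 4).

(2 8 6 3 5 7 4)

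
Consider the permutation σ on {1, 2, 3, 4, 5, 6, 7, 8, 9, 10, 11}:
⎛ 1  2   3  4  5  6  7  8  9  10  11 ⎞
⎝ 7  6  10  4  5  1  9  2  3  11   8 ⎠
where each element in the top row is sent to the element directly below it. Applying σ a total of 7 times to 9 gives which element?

Tracing 9 → 3 → … returns to 9 after 9 steps, so 9 lies in a 9-cycle (1 7 9 3 10 11 8 2 6).
Stepping 7 places around the cycle: 9 → 3 → 10 → 11 → 8 → 2 → 6 → 1.

1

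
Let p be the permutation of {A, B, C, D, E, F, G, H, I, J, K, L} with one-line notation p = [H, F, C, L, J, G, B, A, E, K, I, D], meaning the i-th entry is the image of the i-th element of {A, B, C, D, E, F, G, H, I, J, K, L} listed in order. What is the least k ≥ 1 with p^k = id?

The disjoint-cycle form of p has cycle lengths 4, 3, 2, 2, 1.
The order is lcm(4, 3, 2, 2) = 12.

12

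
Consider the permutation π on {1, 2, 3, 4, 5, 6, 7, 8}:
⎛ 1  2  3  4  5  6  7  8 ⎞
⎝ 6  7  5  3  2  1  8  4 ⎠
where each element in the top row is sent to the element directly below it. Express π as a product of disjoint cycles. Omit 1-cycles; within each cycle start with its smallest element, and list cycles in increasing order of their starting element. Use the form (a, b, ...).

(1, 6)(2, 7, 8, 4, 3, 5)

Iterating π from 1 gives 1 → 6 → 1; that is the 2-cycle (1, 6).
Repeating from the next unused element and collecting all non-trivial cycles gives (1, 6)(2, 7, 8, 4, 3, 5).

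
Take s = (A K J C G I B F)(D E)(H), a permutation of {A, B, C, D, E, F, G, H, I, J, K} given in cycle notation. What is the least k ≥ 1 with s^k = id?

8

The disjoint cycles have lengths 8, 2, 1.
Since disjoint cycles commute, ord(s) = lcm(8, 2) = 8.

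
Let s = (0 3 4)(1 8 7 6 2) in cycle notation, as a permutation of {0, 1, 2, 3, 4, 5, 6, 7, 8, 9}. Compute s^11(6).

2

6 lies in the 5-cycle (1 8 7 6 2).
Powers repeat with period 5 on this cycle, and 11 mod 5 = 1, so s^11(6) = s^1(6).
Stepping 1 place around the cycle: 6 → 2.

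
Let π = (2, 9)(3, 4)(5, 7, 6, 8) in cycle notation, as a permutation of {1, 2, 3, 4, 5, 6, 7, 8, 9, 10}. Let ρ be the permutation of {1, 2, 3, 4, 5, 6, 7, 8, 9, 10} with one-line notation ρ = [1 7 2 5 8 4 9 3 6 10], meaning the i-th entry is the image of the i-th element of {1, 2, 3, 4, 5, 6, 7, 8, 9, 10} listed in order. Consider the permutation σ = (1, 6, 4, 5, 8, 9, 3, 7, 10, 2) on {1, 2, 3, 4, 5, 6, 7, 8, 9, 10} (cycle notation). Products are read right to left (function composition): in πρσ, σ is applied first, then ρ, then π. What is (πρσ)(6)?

(πρσ)(6) = π(ρ(σ(6))). σ(6) = 4, then ρ(4) = 5, then π(5) = 7, so the result is 7.

7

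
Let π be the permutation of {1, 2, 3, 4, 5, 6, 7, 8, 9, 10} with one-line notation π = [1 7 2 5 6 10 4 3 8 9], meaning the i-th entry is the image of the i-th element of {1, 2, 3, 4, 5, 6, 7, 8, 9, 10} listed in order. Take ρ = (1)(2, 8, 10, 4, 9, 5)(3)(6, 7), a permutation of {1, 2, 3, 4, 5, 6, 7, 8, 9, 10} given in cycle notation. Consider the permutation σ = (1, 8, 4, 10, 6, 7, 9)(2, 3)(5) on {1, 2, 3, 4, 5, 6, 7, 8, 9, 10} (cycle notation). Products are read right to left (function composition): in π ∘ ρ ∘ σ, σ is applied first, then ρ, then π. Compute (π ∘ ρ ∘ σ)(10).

Chase 10: σ(10) = 6; ρ(6) = 7; π(7) = 4. Hence (π ∘ ρ ∘ σ)(10) = 4.

4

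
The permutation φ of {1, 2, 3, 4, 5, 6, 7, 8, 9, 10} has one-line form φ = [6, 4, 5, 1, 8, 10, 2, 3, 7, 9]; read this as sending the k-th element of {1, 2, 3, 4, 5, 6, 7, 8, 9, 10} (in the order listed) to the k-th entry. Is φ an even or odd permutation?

even

In disjoint-cycle form the cycle lengths are 7, 3.
A cycle is odd iff its length is even; φ has 0 even-length cycles, so sgn(φ) = (−1)^0 and φ is even.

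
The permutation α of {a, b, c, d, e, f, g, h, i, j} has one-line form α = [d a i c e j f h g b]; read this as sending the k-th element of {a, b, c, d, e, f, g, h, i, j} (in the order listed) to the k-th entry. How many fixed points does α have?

The fixed points (elements with α(x) = x) are {e, h}, so there are 2.

2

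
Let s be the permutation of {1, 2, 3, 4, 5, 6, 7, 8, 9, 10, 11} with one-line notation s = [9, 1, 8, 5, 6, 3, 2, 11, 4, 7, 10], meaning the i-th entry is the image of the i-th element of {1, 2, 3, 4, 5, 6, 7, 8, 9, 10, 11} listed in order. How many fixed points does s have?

0

No element satisfies s(x) = x, so there are 0 fixed points.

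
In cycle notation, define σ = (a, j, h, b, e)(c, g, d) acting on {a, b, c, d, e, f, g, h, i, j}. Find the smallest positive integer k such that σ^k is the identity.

15

The cycle type of σ is (5, 3, 1, 1).
The order of σ is the least common multiple of its cycle lengths: lcm(5, 3) = 15.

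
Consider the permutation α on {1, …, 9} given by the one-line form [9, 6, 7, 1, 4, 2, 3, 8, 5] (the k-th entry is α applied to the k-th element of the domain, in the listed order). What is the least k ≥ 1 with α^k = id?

4

Writing α as disjoint cycles, the cycle lengths are 4, 2, 2, 1.
The order is lcm(4, 2, 2) = 4.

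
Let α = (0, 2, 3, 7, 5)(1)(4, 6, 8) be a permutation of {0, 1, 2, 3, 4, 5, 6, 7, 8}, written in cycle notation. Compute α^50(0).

0 lies in the 5-cycle (0, 2, 3, 7, 5).
On a 5-cycle, α^5 is the identity, so α^50 = α^0 there (50 ≡ 0 mod 5).
So α^50(0) = 0.

0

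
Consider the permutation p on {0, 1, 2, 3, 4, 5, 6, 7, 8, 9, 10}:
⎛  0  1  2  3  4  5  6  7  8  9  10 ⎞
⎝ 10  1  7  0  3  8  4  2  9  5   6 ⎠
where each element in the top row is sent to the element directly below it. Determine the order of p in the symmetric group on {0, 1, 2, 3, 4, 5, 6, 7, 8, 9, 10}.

Writing p as disjoint cycles, the cycle lengths are 5, 3, 2, 1.
The order is lcm(5, 3, 2) = 30.

30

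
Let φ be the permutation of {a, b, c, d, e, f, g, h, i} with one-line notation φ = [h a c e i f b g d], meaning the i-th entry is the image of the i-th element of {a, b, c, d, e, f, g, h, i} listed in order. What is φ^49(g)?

Tracing g → b → … returns to g after 4 steps, so g lies in a 4-cycle (a h g b).
Since the cycle has length 4, φ^49 acts on it the same as φ^1 (49 mod 4 = 1).
Advancing 1 step from g: g → b.

b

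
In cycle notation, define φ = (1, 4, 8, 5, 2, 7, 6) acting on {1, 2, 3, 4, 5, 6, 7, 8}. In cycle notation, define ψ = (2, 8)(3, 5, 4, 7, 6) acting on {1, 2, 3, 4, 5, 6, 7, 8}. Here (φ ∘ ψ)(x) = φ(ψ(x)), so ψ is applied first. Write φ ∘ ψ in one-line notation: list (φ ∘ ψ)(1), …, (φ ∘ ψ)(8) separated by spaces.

(φ ∘ ψ)(x) = φ(ψ(x)). Computing each image: φ(ψ(1)) = φ(1) = 4, φ(ψ(2)) = φ(8) = 5, φ(ψ(3)) = φ(5) = 2, φ(ψ(4)) = φ(7) = 6, φ(ψ(5)) = φ(4) = 8, φ(ψ(6)) = φ(3) = 3, φ(ψ(7)) = φ(6) = 1, φ(ψ(8)) = φ(2) = 7.
Hence φ ∘ ψ = [4 5 2 6 8 3 1 7].

4 5 2 6 8 3 1 7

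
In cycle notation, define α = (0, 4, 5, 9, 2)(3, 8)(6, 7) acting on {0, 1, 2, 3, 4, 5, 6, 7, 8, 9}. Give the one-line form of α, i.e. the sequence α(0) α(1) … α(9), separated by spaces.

4 1 0 8 5 9 7 6 3 2

Reading each image from the cycles: 0↦4, 1↦1, 2↦0, 3↦8, 4↦5, 5↦9, 6↦7, 7↦6, 8↦3, 9↦2.
Listing these in domain order gives 4 1 0 8 5 9 7 6 3 2.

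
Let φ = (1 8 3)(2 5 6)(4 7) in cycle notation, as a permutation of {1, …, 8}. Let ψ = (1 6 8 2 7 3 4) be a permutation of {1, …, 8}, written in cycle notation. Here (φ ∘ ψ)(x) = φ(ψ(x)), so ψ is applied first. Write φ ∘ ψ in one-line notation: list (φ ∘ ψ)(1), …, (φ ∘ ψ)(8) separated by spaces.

2 4 7 8 6 3 1 5

For each element, apply ψ then φ: 1 → 6 → 2; 2 → 7 → 4; 3 → 4 → 7; 4 → 1 → 8; 5 → 5 → 6; 6 → 8 → 3; 7 → 3 → 1; 8 → 2 → 5.
So φ ∘ ψ in one-line form is 2 4 7 8 6 3 1 5.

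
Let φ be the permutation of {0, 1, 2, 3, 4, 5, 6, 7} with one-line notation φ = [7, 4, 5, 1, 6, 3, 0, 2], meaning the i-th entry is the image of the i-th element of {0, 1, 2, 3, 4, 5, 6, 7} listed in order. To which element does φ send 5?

3

5 is element number 6 of the domain, and entry number 6 of the one-line form is 3, so φ(5) = 3.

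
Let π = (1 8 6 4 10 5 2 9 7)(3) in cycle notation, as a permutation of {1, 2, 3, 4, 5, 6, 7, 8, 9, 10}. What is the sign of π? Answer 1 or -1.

The cycle lengths are 9, 1.
A cycle of length ℓ contributes ℓ−1 transpositions, so π is a product of 8 transpositions — even.

1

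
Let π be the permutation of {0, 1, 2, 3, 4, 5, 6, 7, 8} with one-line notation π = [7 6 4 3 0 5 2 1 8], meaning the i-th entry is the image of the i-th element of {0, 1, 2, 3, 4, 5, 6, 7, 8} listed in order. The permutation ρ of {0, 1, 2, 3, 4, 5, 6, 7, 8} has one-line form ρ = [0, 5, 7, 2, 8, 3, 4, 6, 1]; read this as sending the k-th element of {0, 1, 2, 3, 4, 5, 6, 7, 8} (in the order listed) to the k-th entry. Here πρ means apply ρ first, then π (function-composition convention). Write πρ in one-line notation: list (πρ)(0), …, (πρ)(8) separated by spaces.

(πρ)(x) = π(ρ(x)). Computing each image: π(ρ(0)) = π(0) = 7, π(ρ(1)) = π(5) = 5, π(ρ(2)) = π(7) = 1, π(ρ(3)) = π(2) = 4, π(ρ(4)) = π(8) = 8, π(ρ(5)) = π(3) = 3, π(ρ(6)) = π(4) = 0, π(ρ(7)) = π(6) = 2, π(ρ(8)) = π(1) = 6.
Hence πρ = [7 5 1 4 8 3 0 2 6].

7 5 1 4 8 3 0 2 6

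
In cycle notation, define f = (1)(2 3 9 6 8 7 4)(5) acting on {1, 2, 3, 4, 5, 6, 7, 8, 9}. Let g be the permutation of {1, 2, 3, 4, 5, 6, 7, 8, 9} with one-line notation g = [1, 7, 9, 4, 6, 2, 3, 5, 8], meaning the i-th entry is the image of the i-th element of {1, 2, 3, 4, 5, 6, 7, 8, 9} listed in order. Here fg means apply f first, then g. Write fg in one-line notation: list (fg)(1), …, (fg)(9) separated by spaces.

(fg)(x) = g(f(x)). Computing each image: g(f(1)) = g(1) = 1, g(f(2)) = g(3) = 9, g(f(3)) = g(9) = 8, g(f(4)) = g(2) = 7, g(f(5)) = g(5) = 6, g(f(6)) = g(8) = 5, g(f(7)) = g(4) = 4, g(f(8)) = g(7) = 3, g(f(9)) = g(6) = 2.
Hence fg = [1 9 8 7 6 5 4 3 2].

1 9 8 7 6 5 4 3 2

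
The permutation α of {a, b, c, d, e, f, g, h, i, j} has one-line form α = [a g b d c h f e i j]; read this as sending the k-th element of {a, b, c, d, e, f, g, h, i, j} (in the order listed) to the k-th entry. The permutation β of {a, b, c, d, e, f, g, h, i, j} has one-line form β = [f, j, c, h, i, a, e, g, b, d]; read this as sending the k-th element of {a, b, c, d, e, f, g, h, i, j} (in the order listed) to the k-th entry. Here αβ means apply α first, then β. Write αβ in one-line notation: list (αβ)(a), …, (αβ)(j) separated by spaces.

f e j h c g a i b d

(αβ)(x) = β(α(x)). Computing each image: β(α(a)) = β(a) = f, β(α(b)) = β(g) = e, β(α(c)) = β(b) = j, β(α(d)) = β(d) = h, β(α(e)) = β(c) = c, β(α(f)) = β(h) = g, β(α(g)) = β(f) = a, β(α(h)) = β(e) = i, β(α(i)) = β(i) = b, β(α(j)) = β(j) = d.
Hence αβ = [f e j h c g a i b d].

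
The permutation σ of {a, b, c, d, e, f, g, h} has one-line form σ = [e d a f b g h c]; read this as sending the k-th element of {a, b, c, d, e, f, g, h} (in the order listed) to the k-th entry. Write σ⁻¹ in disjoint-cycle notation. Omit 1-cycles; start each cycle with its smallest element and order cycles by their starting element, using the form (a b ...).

(a c h g f d b e)

First write σ in disjoint cycles: (a e b d f g h c).
The inverse reverses every cycle; in canonical form, σ⁻¹ = (a c h g f d b e).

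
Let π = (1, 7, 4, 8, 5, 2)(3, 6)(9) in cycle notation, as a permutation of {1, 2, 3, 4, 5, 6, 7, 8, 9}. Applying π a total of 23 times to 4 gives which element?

4 lies in the 6-cycle (1, 7, 4, 8, 5, 2).
On a 6-cycle, π^6 is the identity, so π^23 = π^5 there (23 ≡ 5 mod 6).
Stepping 5 places around the cycle: 4 → 8 → 5 → 2 → 1 → 7.

7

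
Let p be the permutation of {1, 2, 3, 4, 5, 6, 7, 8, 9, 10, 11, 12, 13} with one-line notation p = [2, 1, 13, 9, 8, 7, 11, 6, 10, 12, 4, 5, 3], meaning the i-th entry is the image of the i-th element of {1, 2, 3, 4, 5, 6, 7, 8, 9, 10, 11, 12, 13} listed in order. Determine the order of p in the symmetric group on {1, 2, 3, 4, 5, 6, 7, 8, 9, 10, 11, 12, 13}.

Writing p as disjoint cycles, the cycle lengths are 9, 2, 2.
The order of p is the least common multiple of its cycle lengths: lcm(9, 2, 2) = 18.

18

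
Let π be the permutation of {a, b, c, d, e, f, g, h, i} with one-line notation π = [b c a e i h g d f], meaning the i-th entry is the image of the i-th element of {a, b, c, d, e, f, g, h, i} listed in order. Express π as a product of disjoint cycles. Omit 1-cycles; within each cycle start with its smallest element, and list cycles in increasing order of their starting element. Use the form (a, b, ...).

(a, b, c)(d, e, i, f, h)

Iterating π from a gives a → b → c → a; that is the 3-cycle (a, b, c).
Repeating from the next unused element and collecting all non-trivial cycles gives (a, b, c)(d, e, i, f, h).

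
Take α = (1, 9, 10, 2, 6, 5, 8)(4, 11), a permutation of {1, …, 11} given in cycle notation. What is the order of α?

14

The cycle type of α is (7, 2, 1, 1).
The order is lcm(7, 2) = 14.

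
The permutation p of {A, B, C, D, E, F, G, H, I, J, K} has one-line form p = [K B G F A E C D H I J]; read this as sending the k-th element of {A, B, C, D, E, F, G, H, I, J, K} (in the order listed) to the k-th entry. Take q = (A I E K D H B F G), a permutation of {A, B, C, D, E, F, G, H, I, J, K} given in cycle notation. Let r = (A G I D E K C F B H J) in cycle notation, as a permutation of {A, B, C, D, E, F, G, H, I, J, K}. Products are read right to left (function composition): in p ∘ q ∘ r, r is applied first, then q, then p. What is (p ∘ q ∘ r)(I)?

Chase I: r(I) = D; q(D) = H; p(H) = D. Hence (p ∘ q ∘ r)(I) = D.

D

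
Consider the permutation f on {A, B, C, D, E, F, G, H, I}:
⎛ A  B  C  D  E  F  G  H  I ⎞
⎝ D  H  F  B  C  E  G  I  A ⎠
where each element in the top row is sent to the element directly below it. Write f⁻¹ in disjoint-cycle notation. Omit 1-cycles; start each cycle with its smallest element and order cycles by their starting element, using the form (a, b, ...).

(A, I, H, B, D)(C, E, F)

The cycle decomposition of f is (A, D, B, H, I)(C, F, E).
The inverse reverses every cycle; in canonical form, f⁻¹ = (A, I, H, B, D)(C, E, F).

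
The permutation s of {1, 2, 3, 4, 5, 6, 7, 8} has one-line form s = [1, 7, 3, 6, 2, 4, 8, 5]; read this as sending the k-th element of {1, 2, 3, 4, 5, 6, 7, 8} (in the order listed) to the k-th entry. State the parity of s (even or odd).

In disjoint-cycle form the cycle lengths are 4, 2, 1, 1.
A cycle is odd iff its length is even; s has 2 even-length cycles, so sgn(s) = (−1)^2 and s is even.

even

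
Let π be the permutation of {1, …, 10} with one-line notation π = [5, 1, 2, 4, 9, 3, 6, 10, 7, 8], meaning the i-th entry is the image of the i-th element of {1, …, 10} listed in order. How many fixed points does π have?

1

The fixed points (elements with π(x) = x) are {4}, so there is 1.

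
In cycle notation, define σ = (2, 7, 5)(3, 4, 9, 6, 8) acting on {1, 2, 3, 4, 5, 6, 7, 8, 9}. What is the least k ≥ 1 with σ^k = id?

15

The disjoint cycles have lengths 5, 3, 1.
The order of σ is the least common multiple of its cycle lengths: lcm(5, 3) = 15.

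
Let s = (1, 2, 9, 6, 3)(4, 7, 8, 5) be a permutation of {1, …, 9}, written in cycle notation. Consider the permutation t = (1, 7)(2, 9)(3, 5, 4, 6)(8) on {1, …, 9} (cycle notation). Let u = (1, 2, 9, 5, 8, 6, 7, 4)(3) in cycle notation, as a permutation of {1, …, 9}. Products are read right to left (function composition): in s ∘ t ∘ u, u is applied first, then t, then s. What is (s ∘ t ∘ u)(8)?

Chase 8: u(8) = 6; t(6) = 3; s(3) = 1. Hence (s ∘ t ∘ u)(8) = 1.

1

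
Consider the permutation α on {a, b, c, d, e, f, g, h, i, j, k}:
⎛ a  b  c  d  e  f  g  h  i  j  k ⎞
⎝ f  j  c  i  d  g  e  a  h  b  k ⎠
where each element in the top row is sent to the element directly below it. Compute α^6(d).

Tracing d → i → … returns to d after 7 steps, so d lies in a 7-cycle (a f g e d i h).
Advancing 6 steps from d: d → i → h → a → f → g → e.

e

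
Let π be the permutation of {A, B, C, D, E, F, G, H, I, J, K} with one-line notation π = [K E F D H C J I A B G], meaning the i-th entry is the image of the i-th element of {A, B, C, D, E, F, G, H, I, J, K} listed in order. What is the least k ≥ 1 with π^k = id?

8

Decomposing into disjoint cycles gives cycle lengths 8, 2, 1.
Since disjoint cycles commute, ord(π) = lcm(8, 2) = 8.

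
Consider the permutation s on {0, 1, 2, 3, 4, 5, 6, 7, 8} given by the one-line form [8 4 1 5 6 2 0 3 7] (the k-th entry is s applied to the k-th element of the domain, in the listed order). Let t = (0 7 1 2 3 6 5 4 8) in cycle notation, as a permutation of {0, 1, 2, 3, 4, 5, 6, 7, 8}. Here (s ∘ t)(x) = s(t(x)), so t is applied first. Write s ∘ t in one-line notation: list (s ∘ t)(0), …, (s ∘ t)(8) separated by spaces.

3 1 5 0 7 6 2 4 8

(s ∘ t)(x) = s(t(x)). Computing each image: s(t(0)) = s(7) = 3, s(t(1)) = s(2) = 1, s(t(2)) = s(3) = 5, s(t(3)) = s(6) = 0, s(t(4)) = s(8) = 7, s(t(5)) = s(4) = 6, s(t(6)) = s(5) = 2, s(t(7)) = s(1) = 4, s(t(8)) = s(0) = 8.
Hence s ∘ t = [3 1 5 0 7 6 2 4 8].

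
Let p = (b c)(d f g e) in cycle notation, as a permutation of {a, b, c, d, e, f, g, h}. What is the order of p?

The cycle type of p is (4, 2, 1, 1).
The order is lcm(4, 2) = 4.

4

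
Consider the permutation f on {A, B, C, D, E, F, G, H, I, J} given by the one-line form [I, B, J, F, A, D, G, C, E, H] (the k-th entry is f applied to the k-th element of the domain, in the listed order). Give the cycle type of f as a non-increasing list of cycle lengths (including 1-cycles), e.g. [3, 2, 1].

[3, 3, 2, 1, 1]

The disjoint cycles are (A, I, E)(B)(C, J, H)(D, F)(G), with lengths 3, 3, 2, 1, 1 in non-increasing order.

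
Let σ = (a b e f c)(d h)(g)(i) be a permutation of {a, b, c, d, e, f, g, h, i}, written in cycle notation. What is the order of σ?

10

The cycle type of σ is (5, 2, 1, 1).
The order is lcm(5, 2) = 10.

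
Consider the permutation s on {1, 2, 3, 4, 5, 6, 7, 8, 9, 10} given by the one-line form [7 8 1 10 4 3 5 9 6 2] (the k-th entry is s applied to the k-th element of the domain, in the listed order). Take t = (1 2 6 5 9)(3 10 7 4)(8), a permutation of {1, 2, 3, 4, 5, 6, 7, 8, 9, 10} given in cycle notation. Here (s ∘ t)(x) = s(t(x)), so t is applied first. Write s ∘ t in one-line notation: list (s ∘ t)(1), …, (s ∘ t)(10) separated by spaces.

(s ∘ t)(x) = s(t(x)). Computing each image: s(t(1)) = s(2) = 8, s(t(2)) = s(6) = 3, s(t(3)) = s(10) = 2, s(t(4)) = s(3) = 1, s(t(5)) = s(9) = 6, s(t(6)) = s(5) = 4, s(t(7)) = s(4) = 10, s(t(8)) = s(8) = 9, s(t(9)) = s(1) = 7, s(t(10)) = s(7) = 5.
Hence s ∘ t = [8 3 2 1 6 4 10 9 7 5].

8 3 2 1 6 4 10 9 7 5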